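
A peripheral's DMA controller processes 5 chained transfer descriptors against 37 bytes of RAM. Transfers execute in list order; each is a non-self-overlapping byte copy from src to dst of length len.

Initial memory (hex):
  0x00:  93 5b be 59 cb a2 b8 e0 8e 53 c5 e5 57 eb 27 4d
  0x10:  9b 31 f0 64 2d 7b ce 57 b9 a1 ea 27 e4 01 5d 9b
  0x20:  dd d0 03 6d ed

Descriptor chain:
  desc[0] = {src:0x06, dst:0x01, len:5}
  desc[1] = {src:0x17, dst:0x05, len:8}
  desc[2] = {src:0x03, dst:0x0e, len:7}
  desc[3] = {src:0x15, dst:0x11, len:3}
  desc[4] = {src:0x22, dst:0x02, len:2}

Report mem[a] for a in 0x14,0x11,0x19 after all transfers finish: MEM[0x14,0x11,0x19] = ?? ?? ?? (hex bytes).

D0: mem[0x01..0x05] <- [b8 e0 8e 53 c5]
D1: mem[0x05..0x0c] <- [57 b9 a1 ea 27 e4 01 5d]
D2: mem[0x0e..0x14] <- [8e 53 57 b9 a1 ea 27]
D3: mem[0x11..0x13] <- [7b ce 57]
D4: mem[0x02..0x03] <- [03 6d]
query mem[0x14]=0x27, mem[0x11]=0x7b, mem[0x19]=0xa1

MEM[0x14,0x11,0x19] = 27 7b a1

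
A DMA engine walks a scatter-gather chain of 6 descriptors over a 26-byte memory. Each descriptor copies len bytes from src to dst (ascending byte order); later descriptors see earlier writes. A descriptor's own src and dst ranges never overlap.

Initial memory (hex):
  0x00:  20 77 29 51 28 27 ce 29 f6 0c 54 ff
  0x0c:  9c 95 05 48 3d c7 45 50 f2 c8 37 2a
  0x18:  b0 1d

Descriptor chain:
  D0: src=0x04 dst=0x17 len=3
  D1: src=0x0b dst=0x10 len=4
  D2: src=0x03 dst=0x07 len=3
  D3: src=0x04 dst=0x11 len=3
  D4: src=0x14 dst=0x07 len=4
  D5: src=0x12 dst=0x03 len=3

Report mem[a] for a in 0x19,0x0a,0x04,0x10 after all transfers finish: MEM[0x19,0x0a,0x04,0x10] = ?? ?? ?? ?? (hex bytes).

#0 dst[0x17+3] := {0x28,0x27,0xce}
#1 dst[0x10+4] := {0xff,0x9c,0x95,0x05}
#2 dst[0x07+3] := {0x51,0x28,0x27}
#3 dst[0x11+3] := {0x28,0x27,0xce}
#4 dst[0x07+4] := {0xf2,0xc8,0x37,0x28}
#5 dst[0x03+3] := {0x27,0xce,0xf2}
query mem[0x19]=0xce, mem[0x0a]=0x28, mem[0x04]=0xce, mem[0x10]=0xff

MEM[0x19,0x0a,0x04,0x10] = ce 28 ce ff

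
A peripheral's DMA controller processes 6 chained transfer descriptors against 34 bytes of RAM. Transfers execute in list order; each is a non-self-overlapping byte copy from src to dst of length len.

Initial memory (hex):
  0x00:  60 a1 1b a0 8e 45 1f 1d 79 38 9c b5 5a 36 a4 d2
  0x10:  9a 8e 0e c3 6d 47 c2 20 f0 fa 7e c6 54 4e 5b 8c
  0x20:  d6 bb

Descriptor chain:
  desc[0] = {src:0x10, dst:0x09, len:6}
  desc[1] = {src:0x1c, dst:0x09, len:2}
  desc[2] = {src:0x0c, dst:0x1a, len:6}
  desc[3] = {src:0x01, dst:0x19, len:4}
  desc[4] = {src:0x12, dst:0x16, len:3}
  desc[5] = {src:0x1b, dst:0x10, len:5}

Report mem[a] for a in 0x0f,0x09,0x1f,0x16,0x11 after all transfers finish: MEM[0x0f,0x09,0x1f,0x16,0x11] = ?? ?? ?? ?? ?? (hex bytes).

MEM[0x0f,0x09,0x1f,0x16,0x11] = d2 54 8e 0e 8e

#0 dst[0x09+6] := {0x9a,0x8e,0x0e,0xc3,0x6d,0x47}
#1 dst[0x09+2] := {0x54,0x4e}
#2 dst[0x1a+6] := {0xc3,0x6d,0x47,0xd2,0x9a,0x8e}
#3 dst[0x19+4] := {0xa1,0x1b,0xa0,0x8e}
#4 dst[0x16+3] := {0x0e,0xc3,0x6d}
#5 dst[0x10+5] := {0xa0,0x8e,0xd2,0x9a,0x8e}
query mem[0x0f]=0xd2, mem[0x09]=0x54, mem[0x1f]=0x8e, mem[0x16]=0x0e, mem[0x11]=0x8e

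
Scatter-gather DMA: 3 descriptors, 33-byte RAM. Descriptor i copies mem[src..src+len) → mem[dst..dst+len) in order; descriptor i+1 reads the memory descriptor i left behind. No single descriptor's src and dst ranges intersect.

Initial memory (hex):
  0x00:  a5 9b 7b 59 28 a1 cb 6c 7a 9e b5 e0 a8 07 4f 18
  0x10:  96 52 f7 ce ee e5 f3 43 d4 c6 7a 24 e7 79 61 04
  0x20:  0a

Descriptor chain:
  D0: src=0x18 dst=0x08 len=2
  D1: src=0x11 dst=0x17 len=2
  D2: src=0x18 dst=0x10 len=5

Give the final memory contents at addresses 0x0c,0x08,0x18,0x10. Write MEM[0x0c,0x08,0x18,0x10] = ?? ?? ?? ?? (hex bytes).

[0] 0x18->0x08 len=2 : d4 c6
[1] 0x11->0x17 len=2 : 52 f7
[2] 0x18->0x10 len=5 : f7 c6 7a 24 e7
query mem[0x0c]=0xa8, mem[0x08]=0xd4, mem[0x18]=0xf7, mem[0x10]=0xf7

MEM[0x0c,0x08,0x18,0x10] = a8 d4 f7 f7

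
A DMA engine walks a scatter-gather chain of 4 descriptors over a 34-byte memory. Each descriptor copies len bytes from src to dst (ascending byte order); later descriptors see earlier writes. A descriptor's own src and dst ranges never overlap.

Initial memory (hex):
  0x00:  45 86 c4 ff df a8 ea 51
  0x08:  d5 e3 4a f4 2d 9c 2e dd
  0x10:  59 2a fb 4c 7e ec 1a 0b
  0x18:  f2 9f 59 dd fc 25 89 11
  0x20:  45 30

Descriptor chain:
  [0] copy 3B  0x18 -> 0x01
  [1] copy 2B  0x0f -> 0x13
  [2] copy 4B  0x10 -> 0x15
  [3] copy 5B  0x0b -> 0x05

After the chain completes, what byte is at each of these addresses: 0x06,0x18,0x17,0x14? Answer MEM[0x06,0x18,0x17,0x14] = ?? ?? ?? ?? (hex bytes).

MEM[0x06,0x18,0x17,0x14] = 2d dd fb 59

  after D0: wrote 3B at 0x01 = f29f59
  after D1: wrote 2B at 0x13 = dd59
  after D2: wrote 4B at 0x15 = 592afbdd
  after D3: wrote 5B at 0x05 = f42d9c2edd
query mem[0x06]=0x2d, mem[0x18]=0xdd, mem[0x17]=0xfb, mem[0x14]=0x59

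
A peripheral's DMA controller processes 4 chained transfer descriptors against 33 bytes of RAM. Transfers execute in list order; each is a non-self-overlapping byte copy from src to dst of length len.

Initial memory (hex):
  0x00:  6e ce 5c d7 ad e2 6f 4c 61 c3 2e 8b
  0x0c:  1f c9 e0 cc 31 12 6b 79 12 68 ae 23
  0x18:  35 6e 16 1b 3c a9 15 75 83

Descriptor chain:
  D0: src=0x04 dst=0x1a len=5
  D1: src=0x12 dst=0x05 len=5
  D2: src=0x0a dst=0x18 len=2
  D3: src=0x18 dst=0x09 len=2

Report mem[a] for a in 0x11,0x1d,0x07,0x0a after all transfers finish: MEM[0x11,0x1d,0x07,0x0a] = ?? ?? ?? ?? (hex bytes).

D0: mem[0x1a..0x1e] <- [ad e2 6f 4c 61]
D1: mem[0x05..0x09] <- [6b 79 12 68 ae]
D2: mem[0x18..0x19] <- [2e 8b]
D3: mem[0x09..0x0a] <- [2e 8b]
query mem[0x11]=0x12, mem[0x1d]=0x4c, mem[0x07]=0x12, mem[0x0a]=0x8b

MEM[0x11,0x1d,0x07,0x0a] = 12 4c 12 8b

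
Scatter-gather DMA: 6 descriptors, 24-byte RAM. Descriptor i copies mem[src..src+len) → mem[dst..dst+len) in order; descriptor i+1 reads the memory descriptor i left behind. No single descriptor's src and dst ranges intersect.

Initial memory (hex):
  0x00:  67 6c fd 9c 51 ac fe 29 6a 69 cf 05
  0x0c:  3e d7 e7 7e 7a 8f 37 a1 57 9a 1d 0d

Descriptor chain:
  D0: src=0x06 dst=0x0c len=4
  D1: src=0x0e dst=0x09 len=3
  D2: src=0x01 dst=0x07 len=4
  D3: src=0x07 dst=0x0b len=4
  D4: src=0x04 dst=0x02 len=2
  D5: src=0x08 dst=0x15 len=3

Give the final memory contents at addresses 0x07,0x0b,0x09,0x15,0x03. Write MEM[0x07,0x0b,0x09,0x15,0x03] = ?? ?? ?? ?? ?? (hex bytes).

  after D0: wrote 4B at 0x0c = fe296a69
  after D1: wrote 3B at 0x09 = 6a697a
  after D2: wrote 4B at 0x07 = 6cfd9c51
  after D3: wrote 4B at 0x0b = 6cfd9c51
  after D4: wrote 2B at 0x02 = 51ac
  after D5: wrote 3B at 0x15 = fd9c51
query mem[0x07]=0x6c, mem[0x0b]=0x6c, mem[0x09]=0x9c, mem[0x15]=0xfd, mem[0x03]=0xac

MEM[0x07,0x0b,0x09,0x15,0x03] = 6c 6c 9c fd ac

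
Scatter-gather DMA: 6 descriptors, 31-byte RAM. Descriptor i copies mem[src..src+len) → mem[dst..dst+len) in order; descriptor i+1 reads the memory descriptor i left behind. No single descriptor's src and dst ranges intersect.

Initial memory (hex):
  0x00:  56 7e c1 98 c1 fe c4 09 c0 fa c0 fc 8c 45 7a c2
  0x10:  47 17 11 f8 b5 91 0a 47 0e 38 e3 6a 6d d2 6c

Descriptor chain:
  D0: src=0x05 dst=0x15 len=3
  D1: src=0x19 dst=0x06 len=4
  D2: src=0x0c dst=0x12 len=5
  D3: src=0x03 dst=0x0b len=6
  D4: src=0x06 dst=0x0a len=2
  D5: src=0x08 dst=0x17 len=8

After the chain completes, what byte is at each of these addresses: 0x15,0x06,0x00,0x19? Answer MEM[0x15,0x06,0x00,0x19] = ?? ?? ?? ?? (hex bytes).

MEM[0x15,0x06,0x00,0x19] = c2 38 56 38

D0: mem[0x15..0x17] <- [fe c4 09]
D1: mem[0x06..0x09] <- [38 e3 6a 6d]
D2: mem[0x12..0x16] <- [8c 45 7a c2 47]
D3: mem[0x0b..0x10] <- [98 c1 fe 38 e3 6a]
D4: mem[0x0a..0x0b] <- [38 e3]
D5: mem[0x17..0x1e] <- [6a 6d 38 e3 c1 fe 38 e3]
query mem[0x15]=0xc2, mem[0x06]=0x38, mem[0x00]=0x56, mem[0x19]=0x38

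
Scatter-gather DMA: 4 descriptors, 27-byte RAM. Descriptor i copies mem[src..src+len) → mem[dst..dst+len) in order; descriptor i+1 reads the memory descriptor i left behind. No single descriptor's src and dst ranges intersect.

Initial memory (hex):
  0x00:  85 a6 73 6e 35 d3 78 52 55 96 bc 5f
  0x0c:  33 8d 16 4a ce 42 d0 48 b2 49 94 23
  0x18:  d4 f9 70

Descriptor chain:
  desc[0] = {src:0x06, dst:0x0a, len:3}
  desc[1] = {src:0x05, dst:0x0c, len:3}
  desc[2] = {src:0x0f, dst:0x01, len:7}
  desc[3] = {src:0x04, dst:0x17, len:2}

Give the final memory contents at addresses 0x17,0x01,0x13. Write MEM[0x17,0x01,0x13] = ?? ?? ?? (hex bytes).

MEM[0x17,0x01,0x13] = d0 4a 48

D0: mem[0x0a..0x0c] <- [78 52 55]
D1: mem[0x0c..0x0e] <- [d3 78 52]
D2: mem[0x01..0x07] <- [4a ce 42 d0 48 b2 49]
D3: mem[0x17..0x18] <- [d0 48]
query mem[0x17]=0xd0, mem[0x01]=0x4a, mem[0x13]=0x48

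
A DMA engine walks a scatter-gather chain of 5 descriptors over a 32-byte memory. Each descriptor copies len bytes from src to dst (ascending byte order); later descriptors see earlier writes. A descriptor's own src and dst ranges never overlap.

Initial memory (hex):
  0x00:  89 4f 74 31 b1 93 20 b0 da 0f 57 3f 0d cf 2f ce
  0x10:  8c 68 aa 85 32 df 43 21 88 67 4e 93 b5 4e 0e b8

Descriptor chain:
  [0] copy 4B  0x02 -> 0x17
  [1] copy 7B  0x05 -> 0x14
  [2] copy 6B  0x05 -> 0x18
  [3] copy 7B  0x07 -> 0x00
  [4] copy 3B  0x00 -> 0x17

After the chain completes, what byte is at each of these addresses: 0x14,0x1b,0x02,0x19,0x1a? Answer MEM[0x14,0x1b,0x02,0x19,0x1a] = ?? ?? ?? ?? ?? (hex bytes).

D0: mem[0x17..0x1a] <- [74 31 b1 93]
D1: mem[0x14..0x1a] <- [93 20 b0 da 0f 57 3f]
D2: mem[0x18..0x1d] <- [93 20 b0 da 0f 57]
D3: mem[0x00..0x06] <- [b0 da 0f 57 3f 0d cf]
D4: mem[0x17..0x19] <- [b0 da 0f]
query mem[0x14]=0x93, mem[0x1b]=0xda, mem[0x02]=0x0f, mem[0x19]=0x0f, mem[0x1a]=0xb0

MEM[0x14,0x1b,0x02,0x19,0x1a] = 93 da 0f 0f b0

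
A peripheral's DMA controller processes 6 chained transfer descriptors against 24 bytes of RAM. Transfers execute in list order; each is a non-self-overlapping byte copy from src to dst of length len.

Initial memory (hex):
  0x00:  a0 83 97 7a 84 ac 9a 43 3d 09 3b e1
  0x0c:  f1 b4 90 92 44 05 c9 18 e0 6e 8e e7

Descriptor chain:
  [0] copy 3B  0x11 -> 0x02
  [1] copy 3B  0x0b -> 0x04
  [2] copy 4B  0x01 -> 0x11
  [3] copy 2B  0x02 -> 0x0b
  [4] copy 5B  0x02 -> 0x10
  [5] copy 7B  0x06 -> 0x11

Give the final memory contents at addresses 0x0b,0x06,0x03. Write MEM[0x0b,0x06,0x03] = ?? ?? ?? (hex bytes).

  after D0: wrote 3B at 0x02 = 05c918
  after D1: wrote 3B at 0x04 = e1f1b4
  after D2: wrote 4B at 0x11 = 8305c9e1
  after D3: wrote 2B at 0x0b = 05c9
  after D4: wrote 5B at 0x10 = 05c9e1f1b4
  after D5: wrote 7B at 0x11 = b4433d093b05c9
query mem[0x0b]=0x05, mem[0x06]=0xb4, mem[0x03]=0xc9

MEM[0x0b,0x06,0x03] = 05 b4 c9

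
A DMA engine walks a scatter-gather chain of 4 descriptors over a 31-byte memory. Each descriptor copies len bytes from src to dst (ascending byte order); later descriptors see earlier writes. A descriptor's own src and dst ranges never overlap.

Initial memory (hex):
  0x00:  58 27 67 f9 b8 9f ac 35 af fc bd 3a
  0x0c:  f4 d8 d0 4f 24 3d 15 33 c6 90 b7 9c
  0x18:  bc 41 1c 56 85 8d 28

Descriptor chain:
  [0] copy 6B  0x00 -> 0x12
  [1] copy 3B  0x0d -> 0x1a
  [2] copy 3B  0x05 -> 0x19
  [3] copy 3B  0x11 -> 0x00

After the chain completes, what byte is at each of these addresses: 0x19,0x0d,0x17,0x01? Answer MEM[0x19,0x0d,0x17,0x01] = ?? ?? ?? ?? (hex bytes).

MEM[0x19,0x0d,0x17,0x01] = 9f d8 9f 58

[0] 0x00->0x12 len=6 : 58 27 67 f9 b8 9f
[1] 0x0d->0x1a len=3 : d8 d0 4f
[2] 0x05->0x19 len=3 : 9f ac 35
[3] 0x11->0x00 len=3 : 3d 58 27
query mem[0x19]=0x9f, mem[0x0d]=0xd8, mem[0x17]=0x9f, mem[0x01]=0x58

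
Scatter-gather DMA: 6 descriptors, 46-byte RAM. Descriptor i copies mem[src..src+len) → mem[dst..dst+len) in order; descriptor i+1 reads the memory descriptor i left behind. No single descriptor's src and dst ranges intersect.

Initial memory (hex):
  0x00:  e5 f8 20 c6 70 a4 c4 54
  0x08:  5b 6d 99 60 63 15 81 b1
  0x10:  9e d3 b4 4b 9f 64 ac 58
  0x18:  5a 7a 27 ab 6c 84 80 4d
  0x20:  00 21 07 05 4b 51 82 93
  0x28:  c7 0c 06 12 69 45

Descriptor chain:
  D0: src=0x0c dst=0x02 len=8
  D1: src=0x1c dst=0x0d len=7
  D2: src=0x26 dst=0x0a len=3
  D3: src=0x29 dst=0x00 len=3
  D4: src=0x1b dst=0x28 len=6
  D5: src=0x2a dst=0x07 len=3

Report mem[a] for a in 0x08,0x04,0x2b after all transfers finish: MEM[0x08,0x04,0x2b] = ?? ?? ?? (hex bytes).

D0: mem[0x02..0x09] <- [63 15 81 b1 9e d3 b4 4b]
D1: mem[0x0d..0x13] <- [6c 84 80 4d 00 21 07]
D2: mem[0x0a..0x0c] <- [82 93 c7]
D3: mem[0x00..0x02] <- [0c 06 12]
D4: mem[0x28..0x2d] <- [ab 6c 84 80 4d 00]
D5: mem[0x07..0x09] <- [84 80 4d]
query mem[0x08]=0x80, mem[0x04]=0x81, mem[0x2b]=0x80

MEM[0x08,0x04,0x2b] = 80 81 80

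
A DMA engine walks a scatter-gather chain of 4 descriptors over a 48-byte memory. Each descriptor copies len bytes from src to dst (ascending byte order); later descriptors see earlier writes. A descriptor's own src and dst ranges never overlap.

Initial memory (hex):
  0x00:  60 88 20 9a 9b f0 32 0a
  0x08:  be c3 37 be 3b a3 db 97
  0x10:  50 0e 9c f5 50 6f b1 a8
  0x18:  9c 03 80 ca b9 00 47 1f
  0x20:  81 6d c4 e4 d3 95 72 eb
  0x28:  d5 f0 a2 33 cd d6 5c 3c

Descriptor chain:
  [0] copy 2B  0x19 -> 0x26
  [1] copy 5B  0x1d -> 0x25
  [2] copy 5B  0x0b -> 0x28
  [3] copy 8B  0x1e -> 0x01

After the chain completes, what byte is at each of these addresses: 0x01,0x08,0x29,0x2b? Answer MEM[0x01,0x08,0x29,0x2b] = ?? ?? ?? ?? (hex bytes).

#0 dst[0x26+2] := {0x03,0x80}
#1 dst[0x25+5] := {0x00,0x47,0x1f,0x81,0x6d}
#2 dst[0x28+5] := {0xbe,0x3b,0xa3,0xdb,0x97}
#3 dst[0x01+8] := {0x47,0x1f,0x81,0x6d,0xc4,0xe4,0xd3,0x00}
query mem[0x01]=0x47, mem[0x08]=0x00, mem[0x29]=0x3b, mem[0x2b]=0xdb

MEM[0x01,0x08,0x29,0x2b] = 47 00 3b db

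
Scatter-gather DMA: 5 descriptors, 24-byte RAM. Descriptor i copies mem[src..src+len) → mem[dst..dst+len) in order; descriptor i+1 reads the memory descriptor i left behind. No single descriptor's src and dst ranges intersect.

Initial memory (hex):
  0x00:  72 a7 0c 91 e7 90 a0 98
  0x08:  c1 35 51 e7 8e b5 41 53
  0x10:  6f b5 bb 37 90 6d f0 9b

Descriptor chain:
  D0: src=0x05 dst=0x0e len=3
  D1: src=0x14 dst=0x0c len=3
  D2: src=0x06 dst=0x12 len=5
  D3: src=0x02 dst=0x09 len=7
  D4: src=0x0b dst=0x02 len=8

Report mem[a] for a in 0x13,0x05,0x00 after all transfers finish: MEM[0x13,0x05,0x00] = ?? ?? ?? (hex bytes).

MEM[0x13,0x05,0x00] = 98 98 72

  after D0: wrote 3B at 0x0e = 90a098
  after D1: wrote 3B at 0x0c = 906df0
  after D2: wrote 5B at 0x12 = a098c13551
  after D3: wrote 7B at 0x09 = 0c91e790a098c1
  after D4: wrote 8B at 0x02 = e790a098c198b5a0
query mem[0x13]=0x98, mem[0x05]=0x98, mem[0x00]=0x72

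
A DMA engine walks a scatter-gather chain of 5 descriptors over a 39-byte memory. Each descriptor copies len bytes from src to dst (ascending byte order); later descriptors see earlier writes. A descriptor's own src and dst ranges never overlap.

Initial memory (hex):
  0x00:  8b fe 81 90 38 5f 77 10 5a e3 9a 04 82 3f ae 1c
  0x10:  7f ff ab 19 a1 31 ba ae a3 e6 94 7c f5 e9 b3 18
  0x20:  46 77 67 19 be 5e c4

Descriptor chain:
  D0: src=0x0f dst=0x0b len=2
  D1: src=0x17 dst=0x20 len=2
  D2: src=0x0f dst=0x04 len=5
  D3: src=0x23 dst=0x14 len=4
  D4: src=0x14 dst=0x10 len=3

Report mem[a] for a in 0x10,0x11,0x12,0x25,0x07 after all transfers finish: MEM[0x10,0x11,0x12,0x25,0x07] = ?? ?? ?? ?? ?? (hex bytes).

D0: mem[0x0b..0x0c] <- [1c 7f]
D1: mem[0x20..0x21] <- [ae a3]
D2: mem[0x04..0x08] <- [1c 7f ff ab 19]
D3: mem[0x14..0x17] <- [19 be 5e c4]
D4: mem[0x10..0x12] <- [19 be 5e]
query mem[0x10]=0x19, mem[0x11]=0xbe, mem[0x12]=0x5e, mem[0x25]=0x5e, mem[0x07]=0xab

MEM[0x10,0x11,0x12,0x25,0x07] = 19 be 5e 5e ab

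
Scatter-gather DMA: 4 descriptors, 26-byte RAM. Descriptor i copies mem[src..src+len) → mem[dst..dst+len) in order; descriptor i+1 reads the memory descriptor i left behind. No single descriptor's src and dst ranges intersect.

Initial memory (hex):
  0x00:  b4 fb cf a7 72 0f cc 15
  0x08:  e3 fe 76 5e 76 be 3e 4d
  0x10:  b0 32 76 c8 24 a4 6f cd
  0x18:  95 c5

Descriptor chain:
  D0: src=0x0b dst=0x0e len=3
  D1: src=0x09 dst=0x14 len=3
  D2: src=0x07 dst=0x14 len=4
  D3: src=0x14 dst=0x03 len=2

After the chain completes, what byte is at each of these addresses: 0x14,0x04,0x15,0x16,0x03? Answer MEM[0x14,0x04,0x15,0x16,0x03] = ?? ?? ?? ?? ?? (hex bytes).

MEM[0x14,0x04,0x15,0x16,0x03] = 15 e3 e3 fe 15

D0: mem[0x0e..0x10] <- [5e 76 be]
D1: mem[0x14..0x16] <- [fe 76 5e]
D2: mem[0x14..0x17] <- [15 e3 fe 76]
D3: mem[0x03..0x04] <- [15 e3]
query mem[0x14]=0x15, mem[0x04]=0xe3, mem[0x15]=0xe3, mem[0x16]=0xfe, mem[0x03]=0x15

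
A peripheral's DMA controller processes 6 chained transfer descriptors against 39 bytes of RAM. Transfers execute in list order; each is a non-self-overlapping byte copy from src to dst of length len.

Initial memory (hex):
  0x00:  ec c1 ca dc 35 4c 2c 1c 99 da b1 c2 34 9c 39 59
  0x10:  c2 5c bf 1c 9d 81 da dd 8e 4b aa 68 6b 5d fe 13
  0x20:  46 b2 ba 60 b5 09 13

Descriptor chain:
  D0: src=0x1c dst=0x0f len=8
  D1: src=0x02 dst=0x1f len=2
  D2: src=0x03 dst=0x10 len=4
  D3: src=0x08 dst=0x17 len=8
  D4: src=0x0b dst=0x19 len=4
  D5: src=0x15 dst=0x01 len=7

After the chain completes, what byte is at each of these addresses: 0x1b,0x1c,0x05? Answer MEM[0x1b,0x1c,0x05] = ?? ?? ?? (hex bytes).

[0] 0x1c->0x0f len=8 : 6b 5d fe 13 46 b2 ba 60
[1] 0x02->0x1f len=2 : ca dc
[2] 0x03->0x10 len=4 : dc 35 4c 2c
[3] 0x08->0x17 len=8 : 99 da b1 c2 34 9c 39 6b
[4] 0x0b->0x19 len=4 : c2 34 9c 39
[5] 0x15->0x01 len=7 : ba 60 99 da c2 34 9c
query mem[0x1b]=0x9c, mem[0x1c]=0x39, mem[0x05]=0xc2

MEM[0x1b,0x1c,0x05] = 9c 39 c2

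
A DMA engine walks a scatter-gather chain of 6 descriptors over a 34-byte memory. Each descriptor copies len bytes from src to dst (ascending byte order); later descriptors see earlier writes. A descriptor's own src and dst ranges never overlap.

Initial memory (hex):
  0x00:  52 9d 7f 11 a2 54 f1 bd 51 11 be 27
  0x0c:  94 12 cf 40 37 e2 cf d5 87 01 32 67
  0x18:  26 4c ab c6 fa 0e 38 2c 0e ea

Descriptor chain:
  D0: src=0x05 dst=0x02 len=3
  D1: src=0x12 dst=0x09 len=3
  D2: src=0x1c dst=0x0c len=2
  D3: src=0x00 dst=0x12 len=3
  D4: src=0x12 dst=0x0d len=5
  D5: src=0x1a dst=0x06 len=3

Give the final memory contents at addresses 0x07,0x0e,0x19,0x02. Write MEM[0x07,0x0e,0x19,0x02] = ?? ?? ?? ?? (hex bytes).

D0: mem[0x02..0x04] <- [54 f1 bd]
D1: mem[0x09..0x0b] <- [cf d5 87]
D2: mem[0x0c..0x0d] <- [fa 0e]
D3: mem[0x12..0x14] <- [52 9d 54]
D4: mem[0x0d..0x11] <- [52 9d 54 01 32]
D5: mem[0x06..0x08] <- [ab c6 fa]
query mem[0x07]=0xc6, mem[0x0e]=0x9d, mem[0x19]=0x4c, mem[0x02]=0x54

MEM[0x07,0x0e,0x19,0x02] = c6 9d 4c 54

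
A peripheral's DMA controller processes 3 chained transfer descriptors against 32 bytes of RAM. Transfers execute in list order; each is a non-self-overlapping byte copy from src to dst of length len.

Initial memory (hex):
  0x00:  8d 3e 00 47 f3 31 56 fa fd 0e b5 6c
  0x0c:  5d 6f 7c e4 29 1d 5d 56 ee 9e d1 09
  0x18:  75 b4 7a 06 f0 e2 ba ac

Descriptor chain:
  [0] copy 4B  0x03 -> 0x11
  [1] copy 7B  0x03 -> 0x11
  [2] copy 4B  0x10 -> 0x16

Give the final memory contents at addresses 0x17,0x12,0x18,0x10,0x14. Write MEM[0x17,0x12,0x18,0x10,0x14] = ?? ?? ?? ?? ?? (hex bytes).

MEM[0x17,0x12,0x18,0x10,0x14] = 47 f3 f3 29 56

  after D0: wrote 4B at 0x11 = 47f33156
  after D1: wrote 7B at 0x11 = 47f33156fafd0e
  after D2: wrote 4B at 0x16 = 2947f331
query mem[0x17]=0x47, mem[0x12]=0xf3, mem[0x18]=0xf3, mem[0x10]=0x29, mem[0x14]=0x56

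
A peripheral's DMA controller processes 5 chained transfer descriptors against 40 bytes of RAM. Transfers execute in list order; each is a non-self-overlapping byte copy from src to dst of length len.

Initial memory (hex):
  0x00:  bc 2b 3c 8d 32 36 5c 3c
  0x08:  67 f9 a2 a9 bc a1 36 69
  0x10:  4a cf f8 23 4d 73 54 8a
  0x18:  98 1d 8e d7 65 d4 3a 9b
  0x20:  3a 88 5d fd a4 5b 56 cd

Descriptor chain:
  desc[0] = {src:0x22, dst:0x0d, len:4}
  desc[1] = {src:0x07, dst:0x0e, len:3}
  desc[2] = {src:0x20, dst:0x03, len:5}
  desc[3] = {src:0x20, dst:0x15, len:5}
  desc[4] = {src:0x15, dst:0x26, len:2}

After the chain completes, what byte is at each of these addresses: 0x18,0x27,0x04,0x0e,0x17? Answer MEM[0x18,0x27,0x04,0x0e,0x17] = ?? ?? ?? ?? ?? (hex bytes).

[0] 0x22->0x0d len=4 : 5d fd a4 5b
[1] 0x07->0x0e len=3 : 3c 67 f9
[2] 0x20->0x03 len=5 : 3a 88 5d fd a4
[3] 0x20->0x15 len=5 : 3a 88 5d fd a4
[4] 0x15->0x26 len=2 : 3a 88
query mem[0x18]=0xfd, mem[0x27]=0x88, mem[0x04]=0x88, mem[0x0e]=0x3c, mem[0x17]=0x5d

MEM[0x18,0x27,0x04,0x0e,0x17] = fd 88 88 3c 5d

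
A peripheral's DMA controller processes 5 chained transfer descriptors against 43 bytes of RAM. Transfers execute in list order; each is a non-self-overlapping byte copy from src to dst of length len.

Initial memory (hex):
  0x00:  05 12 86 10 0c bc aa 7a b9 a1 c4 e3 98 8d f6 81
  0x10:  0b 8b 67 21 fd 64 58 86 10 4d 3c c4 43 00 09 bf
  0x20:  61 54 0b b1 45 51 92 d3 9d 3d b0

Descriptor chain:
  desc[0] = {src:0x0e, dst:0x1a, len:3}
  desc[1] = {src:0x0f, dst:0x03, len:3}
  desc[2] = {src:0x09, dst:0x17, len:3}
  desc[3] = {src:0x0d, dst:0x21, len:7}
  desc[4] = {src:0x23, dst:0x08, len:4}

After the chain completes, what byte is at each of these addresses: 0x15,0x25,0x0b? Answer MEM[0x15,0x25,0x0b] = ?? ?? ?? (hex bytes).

MEM[0x15,0x25,0x0b] = 64 8b 67

D0: mem[0x1a..0x1c] <- [f6 81 0b]
D1: mem[0x03..0x05] <- [81 0b 8b]
D2: mem[0x17..0x19] <- [a1 c4 e3]
D3: mem[0x21..0x27] <- [8d f6 81 0b 8b 67 21]
D4: mem[0x08..0x0b] <- [81 0b 8b 67]
query mem[0x15]=0x64, mem[0x25]=0x8b, mem[0x0b]=0x67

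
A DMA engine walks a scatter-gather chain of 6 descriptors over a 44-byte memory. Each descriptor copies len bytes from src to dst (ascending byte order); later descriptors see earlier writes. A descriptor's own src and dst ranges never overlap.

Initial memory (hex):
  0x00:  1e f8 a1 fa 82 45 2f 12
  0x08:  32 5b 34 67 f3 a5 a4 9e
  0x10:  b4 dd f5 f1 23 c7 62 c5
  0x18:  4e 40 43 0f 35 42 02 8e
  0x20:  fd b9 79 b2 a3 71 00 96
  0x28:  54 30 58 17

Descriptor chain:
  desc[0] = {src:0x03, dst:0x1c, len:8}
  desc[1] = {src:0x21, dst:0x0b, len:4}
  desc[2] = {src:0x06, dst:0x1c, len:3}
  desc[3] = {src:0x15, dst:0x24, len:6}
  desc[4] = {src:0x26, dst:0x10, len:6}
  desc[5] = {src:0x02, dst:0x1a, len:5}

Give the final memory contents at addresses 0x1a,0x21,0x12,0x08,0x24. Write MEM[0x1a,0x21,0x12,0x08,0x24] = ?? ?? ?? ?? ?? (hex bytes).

MEM[0x1a,0x21,0x12,0x08,0x24] = a1 32 40 32 c7

#0 dst[0x1c+8] := {0xfa,0x82,0x45,0x2f,0x12,0x32,0x5b,0x34}
#1 dst[0x0b+4] := {0x32,0x5b,0x34,0xa3}
#2 dst[0x1c+3] := {0x2f,0x12,0x32}
#3 dst[0x24+6] := {0xc7,0x62,0xc5,0x4e,0x40,0x43}
#4 dst[0x10+6] := {0xc5,0x4e,0x40,0x43,0x58,0x17}
#5 dst[0x1a+5] := {0xa1,0xfa,0x82,0x45,0x2f}
query mem[0x1a]=0xa1, mem[0x21]=0x32, mem[0x12]=0x40, mem[0x08]=0x32, mem[0x24]=0xc7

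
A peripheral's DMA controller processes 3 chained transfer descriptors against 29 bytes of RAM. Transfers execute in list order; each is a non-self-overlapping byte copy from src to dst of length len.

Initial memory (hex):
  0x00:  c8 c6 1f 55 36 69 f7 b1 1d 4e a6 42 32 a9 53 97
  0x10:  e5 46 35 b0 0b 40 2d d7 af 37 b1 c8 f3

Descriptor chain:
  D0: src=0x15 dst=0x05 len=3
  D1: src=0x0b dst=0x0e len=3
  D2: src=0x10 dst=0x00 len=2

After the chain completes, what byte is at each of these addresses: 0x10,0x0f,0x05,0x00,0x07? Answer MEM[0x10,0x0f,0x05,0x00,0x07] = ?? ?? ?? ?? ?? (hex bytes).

MEM[0x10,0x0f,0x05,0x00,0x07] = a9 32 40 a9 d7

  after D0: wrote 3B at 0x05 = 402dd7
  after D1: wrote 3B at 0x0e = 4232a9
  after D2: wrote 2B at 0x00 = a946
query mem[0x10]=0xa9, mem[0x0f]=0x32, mem[0x05]=0x40, mem[0x00]=0xa9, mem[0x07]=0xd7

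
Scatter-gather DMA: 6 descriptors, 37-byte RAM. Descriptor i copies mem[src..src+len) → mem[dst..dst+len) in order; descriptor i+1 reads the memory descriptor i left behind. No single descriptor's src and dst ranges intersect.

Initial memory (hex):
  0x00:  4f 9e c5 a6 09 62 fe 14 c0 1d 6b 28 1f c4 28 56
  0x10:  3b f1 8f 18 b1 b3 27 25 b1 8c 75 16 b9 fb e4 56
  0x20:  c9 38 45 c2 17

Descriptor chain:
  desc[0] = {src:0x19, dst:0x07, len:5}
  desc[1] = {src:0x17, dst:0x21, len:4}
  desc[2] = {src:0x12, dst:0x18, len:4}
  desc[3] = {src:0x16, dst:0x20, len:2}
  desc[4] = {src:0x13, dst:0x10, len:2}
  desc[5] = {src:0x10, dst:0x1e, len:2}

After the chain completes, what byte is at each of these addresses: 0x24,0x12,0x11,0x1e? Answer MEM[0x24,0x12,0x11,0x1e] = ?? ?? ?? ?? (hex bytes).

[0] 0x19->0x07 len=5 : 8c 75 16 b9 fb
[1] 0x17->0x21 len=4 : 25 b1 8c 75
[2] 0x12->0x18 len=4 : 8f 18 b1 b3
[3] 0x16->0x20 len=2 : 27 25
[4] 0x13->0x10 len=2 : 18 b1
[5] 0x10->0x1e len=2 : 18 b1
query mem[0x24]=0x75, mem[0x12]=0x8f, mem[0x11]=0xb1, mem[0x1e]=0x18

MEM[0x24,0x12,0x11,0x1e] = 75 8f b1 18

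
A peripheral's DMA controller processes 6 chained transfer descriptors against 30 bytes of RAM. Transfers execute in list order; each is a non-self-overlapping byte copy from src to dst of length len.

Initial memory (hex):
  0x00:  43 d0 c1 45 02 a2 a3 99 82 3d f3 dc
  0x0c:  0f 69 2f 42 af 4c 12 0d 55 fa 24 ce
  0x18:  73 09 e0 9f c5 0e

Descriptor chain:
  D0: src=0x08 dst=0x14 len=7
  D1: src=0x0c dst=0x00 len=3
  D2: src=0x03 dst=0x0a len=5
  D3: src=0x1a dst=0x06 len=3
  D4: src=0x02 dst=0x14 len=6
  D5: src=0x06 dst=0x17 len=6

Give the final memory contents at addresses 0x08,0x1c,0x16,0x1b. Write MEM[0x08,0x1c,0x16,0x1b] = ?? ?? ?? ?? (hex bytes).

D0: mem[0x14..0x1a] <- [82 3d f3 dc 0f 69 2f]
D1: mem[0x00..0x02] <- [0f 69 2f]
D2: mem[0x0a..0x0e] <- [45 02 a2 a3 99]
D3: mem[0x06..0x08] <- [2f 9f c5]
D4: mem[0x14..0x19] <- [2f 45 02 a2 2f 9f]
D5: mem[0x17..0x1c] <- [2f 9f c5 3d 45 02]
query mem[0x08]=0xc5, mem[0x1c]=0x02, mem[0x16]=0x02, mem[0x1b]=0x45

MEM[0x08,0x1c,0x16,0x1b] = c5 02 02 45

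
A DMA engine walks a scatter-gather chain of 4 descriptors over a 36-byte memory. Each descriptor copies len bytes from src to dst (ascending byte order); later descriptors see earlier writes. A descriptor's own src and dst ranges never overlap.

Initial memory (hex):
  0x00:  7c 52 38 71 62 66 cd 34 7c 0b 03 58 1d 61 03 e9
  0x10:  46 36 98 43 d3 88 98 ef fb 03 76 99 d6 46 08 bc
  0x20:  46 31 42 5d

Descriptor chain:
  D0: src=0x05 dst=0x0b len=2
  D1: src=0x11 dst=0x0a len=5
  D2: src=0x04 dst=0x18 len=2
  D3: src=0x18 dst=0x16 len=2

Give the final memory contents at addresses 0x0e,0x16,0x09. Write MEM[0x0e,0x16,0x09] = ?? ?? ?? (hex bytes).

[0] 0x05->0x0b len=2 : 66 cd
[1] 0x11->0x0a len=5 : 36 98 43 d3 88
[2] 0x04->0x18 len=2 : 62 66
[3] 0x18->0x16 len=2 : 62 66
query mem[0x0e]=0x88, mem[0x16]=0x62, mem[0x09]=0x0b

MEM[0x0e,0x16,0x09] = 88 62 0b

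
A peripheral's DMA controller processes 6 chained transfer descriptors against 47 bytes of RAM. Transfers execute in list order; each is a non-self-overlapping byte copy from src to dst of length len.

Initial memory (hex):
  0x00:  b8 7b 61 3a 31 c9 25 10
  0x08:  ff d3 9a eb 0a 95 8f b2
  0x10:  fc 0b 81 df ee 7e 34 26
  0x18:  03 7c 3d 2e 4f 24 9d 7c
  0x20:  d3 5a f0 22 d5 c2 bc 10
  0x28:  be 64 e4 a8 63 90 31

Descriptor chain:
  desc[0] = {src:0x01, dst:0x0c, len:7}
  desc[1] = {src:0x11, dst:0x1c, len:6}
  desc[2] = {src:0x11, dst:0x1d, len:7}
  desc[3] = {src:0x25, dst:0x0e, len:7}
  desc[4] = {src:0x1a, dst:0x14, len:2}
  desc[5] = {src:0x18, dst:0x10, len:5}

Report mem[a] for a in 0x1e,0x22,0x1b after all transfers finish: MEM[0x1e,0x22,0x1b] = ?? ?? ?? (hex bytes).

MEM[0x1e,0x22,0x1b] = 10 34 2e

#0 dst[0x0c+7] := {0x7b,0x61,0x3a,0x31,0xc9,0x25,0x10}
#1 dst[0x1c+6] := {0x25,0x10,0xdf,0xee,0x7e,0x34}
#2 dst[0x1d+7] := {0x25,0x10,0xdf,0xee,0x7e,0x34,0x26}
#3 dst[0x0e+7] := {0xc2,0xbc,0x10,0xbe,0x64,0xe4,0xa8}
#4 dst[0x14+2] := {0x3d,0x2e}
#5 dst[0x10+5] := {0x03,0x7c,0x3d,0x2e,0x25}
query mem[0x1e]=0x10, mem[0x22]=0x34, mem[0x1b]=0x2e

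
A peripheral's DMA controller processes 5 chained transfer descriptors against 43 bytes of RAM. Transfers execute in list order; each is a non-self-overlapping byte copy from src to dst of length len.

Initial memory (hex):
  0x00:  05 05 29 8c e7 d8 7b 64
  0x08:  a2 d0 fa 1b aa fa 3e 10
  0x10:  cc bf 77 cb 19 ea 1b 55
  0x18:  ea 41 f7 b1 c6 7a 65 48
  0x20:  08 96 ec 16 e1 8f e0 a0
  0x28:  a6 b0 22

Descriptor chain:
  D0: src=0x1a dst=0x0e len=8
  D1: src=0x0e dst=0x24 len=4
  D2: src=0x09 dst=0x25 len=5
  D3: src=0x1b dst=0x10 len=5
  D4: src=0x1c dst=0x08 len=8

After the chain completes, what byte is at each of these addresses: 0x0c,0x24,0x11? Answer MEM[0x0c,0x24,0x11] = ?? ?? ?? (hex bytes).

[0] 0x1a->0x0e len=8 : f7 b1 c6 7a 65 48 08 96
[1] 0x0e->0x24 len=4 : f7 b1 c6 7a
[2] 0x09->0x25 len=5 : d0 fa 1b aa fa
[3] 0x1b->0x10 len=5 : b1 c6 7a 65 48
[4] 0x1c->0x08 len=8 : c6 7a 65 48 08 96 ec 16
query mem[0x0c]=0x08, mem[0x24]=0xf7, mem[0x11]=0xc6

MEM[0x0c,0x24,0x11] = 08 f7 c6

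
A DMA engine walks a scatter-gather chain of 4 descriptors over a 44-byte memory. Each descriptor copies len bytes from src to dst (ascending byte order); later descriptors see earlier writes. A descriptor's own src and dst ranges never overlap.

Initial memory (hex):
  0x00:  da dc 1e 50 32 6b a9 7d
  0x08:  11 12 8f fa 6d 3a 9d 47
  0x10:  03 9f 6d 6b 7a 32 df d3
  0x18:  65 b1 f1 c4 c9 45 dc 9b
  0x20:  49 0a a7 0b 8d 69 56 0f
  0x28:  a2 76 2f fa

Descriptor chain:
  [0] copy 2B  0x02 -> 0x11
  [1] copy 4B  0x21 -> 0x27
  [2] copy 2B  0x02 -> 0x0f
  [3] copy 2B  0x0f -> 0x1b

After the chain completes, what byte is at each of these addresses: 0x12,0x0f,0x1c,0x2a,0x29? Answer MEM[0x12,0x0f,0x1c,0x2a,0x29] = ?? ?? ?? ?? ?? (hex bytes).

MEM[0x12,0x0f,0x1c,0x2a,0x29] = 50 1e 50 8d 0b

D0: mem[0x11..0x12] <- [1e 50]
D1: mem[0x27..0x2a] <- [0a a7 0b 8d]
D2: mem[0x0f..0x10] <- [1e 50]
D3: mem[0x1b..0x1c] <- [1e 50]
query mem[0x12]=0x50, mem[0x0f]=0x1e, mem[0x1c]=0x50, mem[0x2a]=0x8d, mem[0x29]=0x0b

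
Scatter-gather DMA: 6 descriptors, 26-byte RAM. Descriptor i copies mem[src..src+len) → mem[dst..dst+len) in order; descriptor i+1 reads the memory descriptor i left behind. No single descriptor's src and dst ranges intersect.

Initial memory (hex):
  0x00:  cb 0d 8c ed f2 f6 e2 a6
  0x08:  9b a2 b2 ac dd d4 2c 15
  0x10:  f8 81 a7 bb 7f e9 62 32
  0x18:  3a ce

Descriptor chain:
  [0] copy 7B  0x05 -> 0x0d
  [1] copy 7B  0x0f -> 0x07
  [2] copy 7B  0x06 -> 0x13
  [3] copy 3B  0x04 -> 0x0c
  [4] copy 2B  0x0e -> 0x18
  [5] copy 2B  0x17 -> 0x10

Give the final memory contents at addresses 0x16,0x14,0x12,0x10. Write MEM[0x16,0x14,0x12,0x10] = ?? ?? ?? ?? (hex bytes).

D0: mem[0x0d..0x13] <- [f6 e2 a6 9b a2 b2 ac]
D1: mem[0x07..0x0d] <- [a6 9b a2 b2 ac 7f e9]
D2: mem[0x13..0x19] <- [e2 a6 9b a2 b2 ac 7f]
D3: mem[0x0c..0x0e] <- [f2 f6 e2]
D4: mem[0x18..0x19] <- [e2 a6]
D5: mem[0x10..0x11] <- [b2 e2]
query mem[0x16]=0xa2, mem[0x14]=0xa6, mem[0x12]=0xb2, mem[0x10]=0xb2

MEM[0x16,0x14,0x12,0x10] = a2 a6 b2 b2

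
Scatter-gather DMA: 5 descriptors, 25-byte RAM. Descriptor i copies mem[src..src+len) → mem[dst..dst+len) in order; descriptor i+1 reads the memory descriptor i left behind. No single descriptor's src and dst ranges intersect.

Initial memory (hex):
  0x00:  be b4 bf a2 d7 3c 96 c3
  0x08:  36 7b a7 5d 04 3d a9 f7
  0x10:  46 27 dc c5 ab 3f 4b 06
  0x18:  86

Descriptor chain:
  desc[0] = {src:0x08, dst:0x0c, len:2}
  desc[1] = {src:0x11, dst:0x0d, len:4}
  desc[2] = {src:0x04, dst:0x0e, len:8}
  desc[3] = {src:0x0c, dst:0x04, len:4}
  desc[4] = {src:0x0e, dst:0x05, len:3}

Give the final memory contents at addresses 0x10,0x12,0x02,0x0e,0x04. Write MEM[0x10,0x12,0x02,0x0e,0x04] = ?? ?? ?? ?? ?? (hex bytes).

#0 dst[0x0c+2] := {0x36,0x7b}
#1 dst[0x0d+4] := {0x27,0xdc,0xc5,0xab}
#2 dst[0x0e+8] := {0xd7,0x3c,0x96,0xc3,0x36,0x7b,0xa7,0x5d}
#3 dst[0x04+4] := {0x36,0x27,0xd7,0x3c}
#4 dst[0x05+3] := {0xd7,0x3c,0x96}
query mem[0x10]=0x96, mem[0x12]=0x36, mem[0x02]=0xbf, mem[0x0e]=0xd7, mem[0x04]=0x36

MEM[0x10,0x12,0x02,0x0e,0x04] = 96 36 bf d7 36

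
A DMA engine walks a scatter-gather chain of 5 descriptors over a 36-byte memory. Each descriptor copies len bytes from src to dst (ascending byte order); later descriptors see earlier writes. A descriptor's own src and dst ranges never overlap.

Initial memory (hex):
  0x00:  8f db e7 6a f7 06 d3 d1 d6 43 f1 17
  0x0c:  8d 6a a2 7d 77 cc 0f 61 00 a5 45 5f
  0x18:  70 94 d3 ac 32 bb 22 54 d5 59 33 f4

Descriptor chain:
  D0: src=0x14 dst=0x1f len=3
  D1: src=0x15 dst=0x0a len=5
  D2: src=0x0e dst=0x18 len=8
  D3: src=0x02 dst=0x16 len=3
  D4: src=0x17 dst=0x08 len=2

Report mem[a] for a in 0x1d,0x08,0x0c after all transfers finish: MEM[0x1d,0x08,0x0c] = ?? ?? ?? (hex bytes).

#0 dst[0x1f+3] := {0x00,0xa5,0x45}
#1 dst[0x0a+5] := {0xa5,0x45,0x5f,0x70,0x94}
#2 dst[0x18+8] := {0x94,0x7d,0x77,0xcc,0x0f,0x61,0x00,0xa5}
#3 dst[0x16+3] := {0xe7,0x6a,0xf7}
#4 dst[0x08+2] := {0x6a,0xf7}
query mem[0x1d]=0x61, mem[0x08]=0x6a, mem[0x0c]=0x5f

MEM[0x1d,0x08,0x0c] = 61 6a 5f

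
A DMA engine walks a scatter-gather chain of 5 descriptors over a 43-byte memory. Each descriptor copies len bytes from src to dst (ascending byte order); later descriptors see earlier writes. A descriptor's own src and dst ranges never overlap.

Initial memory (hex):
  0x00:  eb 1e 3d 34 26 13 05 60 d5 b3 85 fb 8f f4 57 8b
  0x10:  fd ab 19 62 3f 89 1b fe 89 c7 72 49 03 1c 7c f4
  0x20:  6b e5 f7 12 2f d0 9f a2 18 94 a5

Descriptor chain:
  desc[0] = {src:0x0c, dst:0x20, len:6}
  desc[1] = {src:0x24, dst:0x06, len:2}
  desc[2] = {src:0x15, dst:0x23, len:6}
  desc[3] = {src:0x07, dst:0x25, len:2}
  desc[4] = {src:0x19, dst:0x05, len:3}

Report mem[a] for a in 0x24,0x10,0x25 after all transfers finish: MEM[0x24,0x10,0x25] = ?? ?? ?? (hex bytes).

MEM[0x24,0x10,0x25] = 1b fd ab

D0: mem[0x20..0x25] <- [8f f4 57 8b fd ab]
D1: mem[0x06..0x07] <- [fd ab]
D2: mem[0x23..0x28] <- [89 1b fe 89 c7 72]
D3: mem[0x25..0x26] <- [ab d5]
D4: mem[0x05..0x07] <- [c7 72 49]
query mem[0x24]=0x1b, mem[0x10]=0xfd, mem[0x25]=0xab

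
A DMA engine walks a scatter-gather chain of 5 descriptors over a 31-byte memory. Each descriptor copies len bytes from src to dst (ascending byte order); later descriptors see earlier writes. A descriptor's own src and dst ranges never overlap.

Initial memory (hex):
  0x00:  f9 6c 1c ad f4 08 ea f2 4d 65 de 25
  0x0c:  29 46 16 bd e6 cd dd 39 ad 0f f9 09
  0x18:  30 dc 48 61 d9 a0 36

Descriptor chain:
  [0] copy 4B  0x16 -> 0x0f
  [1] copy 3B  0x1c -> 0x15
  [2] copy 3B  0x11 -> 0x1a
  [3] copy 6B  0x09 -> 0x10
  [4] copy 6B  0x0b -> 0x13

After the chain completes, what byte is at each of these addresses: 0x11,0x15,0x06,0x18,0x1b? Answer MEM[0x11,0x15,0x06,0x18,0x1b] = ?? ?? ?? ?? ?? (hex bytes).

MEM[0x11,0x15,0x06,0x18,0x1b] = de 46 ea 65 dc

  after D0: wrote 4B at 0x0f = f90930dc
  after D1: wrote 3B at 0x15 = d9a036
  after D2: wrote 3B at 0x1a = 30dc39
  after D3: wrote 6B at 0x10 = 65de25294616
  after D4: wrote 6B at 0x13 = 25294616f965
query mem[0x11]=0xde, mem[0x15]=0x46, mem[0x06]=0xea, mem[0x18]=0x65, mem[0x1b]=0xdc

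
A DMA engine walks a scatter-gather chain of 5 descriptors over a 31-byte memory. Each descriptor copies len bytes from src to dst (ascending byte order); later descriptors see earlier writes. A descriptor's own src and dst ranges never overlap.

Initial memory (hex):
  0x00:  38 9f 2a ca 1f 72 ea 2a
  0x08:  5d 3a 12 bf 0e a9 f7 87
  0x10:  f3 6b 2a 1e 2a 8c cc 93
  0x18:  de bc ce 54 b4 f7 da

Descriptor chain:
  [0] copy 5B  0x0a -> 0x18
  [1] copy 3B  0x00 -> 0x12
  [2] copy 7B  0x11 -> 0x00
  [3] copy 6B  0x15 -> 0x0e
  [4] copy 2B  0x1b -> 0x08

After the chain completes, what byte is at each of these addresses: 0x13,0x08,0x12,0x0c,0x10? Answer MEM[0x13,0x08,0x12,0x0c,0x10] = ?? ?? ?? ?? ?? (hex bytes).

MEM[0x13,0x08,0x12,0x0c,0x10] = 0e a9 bf 0e 93

[0] 0x0a->0x18 len=5 : 12 bf 0e a9 f7
[1] 0x00->0x12 len=3 : 38 9f 2a
[2] 0x11->0x00 len=7 : 6b 38 9f 2a 8c cc 93
[3] 0x15->0x0e len=6 : 8c cc 93 12 bf 0e
[4] 0x1b->0x08 len=2 : a9 f7
query mem[0x13]=0x0e, mem[0x08]=0xa9, mem[0x12]=0xbf, mem[0x0c]=0x0e, mem[0x10]=0x93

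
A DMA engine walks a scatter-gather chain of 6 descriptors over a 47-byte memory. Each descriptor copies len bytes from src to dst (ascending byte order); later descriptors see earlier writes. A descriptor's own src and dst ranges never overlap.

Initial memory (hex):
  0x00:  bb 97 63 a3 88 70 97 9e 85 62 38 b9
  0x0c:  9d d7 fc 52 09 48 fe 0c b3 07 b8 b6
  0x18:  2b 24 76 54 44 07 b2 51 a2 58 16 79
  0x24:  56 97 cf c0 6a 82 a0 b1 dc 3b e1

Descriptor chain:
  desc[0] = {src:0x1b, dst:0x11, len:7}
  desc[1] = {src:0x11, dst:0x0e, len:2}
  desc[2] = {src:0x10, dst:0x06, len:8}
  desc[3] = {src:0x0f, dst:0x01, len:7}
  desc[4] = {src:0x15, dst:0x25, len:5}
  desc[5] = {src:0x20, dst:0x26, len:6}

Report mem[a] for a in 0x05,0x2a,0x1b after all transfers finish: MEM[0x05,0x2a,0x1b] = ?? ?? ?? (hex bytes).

MEM[0x05,0x2a,0x1b] = 07 56 54

  after D0: wrote 7B at 0x11 = 544407b251a258
  after D1: wrote 2B at 0x0e = 5444
  after D2: wrote 8B at 0x06 = 09544407b251a258
  after D3: wrote 7B at 0x01 = 4409544407b251
  after D4: wrote 5B at 0x25 = 51a2582b24
  after D5: wrote 6B at 0x26 = a25816795651
query mem[0x05]=0x07, mem[0x2a]=0x56, mem[0x1b]=0x54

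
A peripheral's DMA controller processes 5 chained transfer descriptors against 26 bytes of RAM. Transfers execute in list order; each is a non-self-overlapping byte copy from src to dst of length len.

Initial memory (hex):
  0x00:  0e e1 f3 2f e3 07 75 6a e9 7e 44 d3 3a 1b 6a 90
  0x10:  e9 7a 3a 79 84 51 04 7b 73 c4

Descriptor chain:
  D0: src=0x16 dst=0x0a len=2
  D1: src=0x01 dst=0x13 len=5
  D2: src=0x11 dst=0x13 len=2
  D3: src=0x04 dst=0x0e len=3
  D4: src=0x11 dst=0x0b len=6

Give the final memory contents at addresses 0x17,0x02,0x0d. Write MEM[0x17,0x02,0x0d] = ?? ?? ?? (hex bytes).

MEM[0x17,0x02,0x0d] = 07 f3 7a

D0: mem[0x0a..0x0b] <- [04 7b]
D1: mem[0x13..0x17] <- [e1 f3 2f e3 07]
D2: mem[0x13..0x14] <- [7a 3a]
D3: mem[0x0e..0x10] <- [e3 07 75]
D4: mem[0x0b..0x10] <- [7a 3a 7a 3a 2f e3]
query mem[0x17]=0x07, mem[0x02]=0xf3, mem[0x0d]=0x7a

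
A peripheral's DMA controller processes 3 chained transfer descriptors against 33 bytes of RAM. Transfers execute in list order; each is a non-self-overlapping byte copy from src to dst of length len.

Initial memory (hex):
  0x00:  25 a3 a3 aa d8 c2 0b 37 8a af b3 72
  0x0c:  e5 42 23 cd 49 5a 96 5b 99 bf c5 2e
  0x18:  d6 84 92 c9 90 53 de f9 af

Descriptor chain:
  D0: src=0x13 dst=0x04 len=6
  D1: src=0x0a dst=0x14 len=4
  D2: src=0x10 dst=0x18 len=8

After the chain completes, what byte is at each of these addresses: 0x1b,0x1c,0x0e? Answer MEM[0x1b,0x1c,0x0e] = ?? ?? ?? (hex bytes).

MEM[0x1b,0x1c,0x0e] = 5b b3 23

[0] 0x13->0x04 len=6 : 5b 99 bf c5 2e d6
[1] 0x0a->0x14 len=4 : b3 72 e5 42
[2] 0x10->0x18 len=8 : 49 5a 96 5b b3 72 e5 42
query mem[0x1b]=0x5b, mem[0x1c]=0xb3, mem[0x0e]=0x23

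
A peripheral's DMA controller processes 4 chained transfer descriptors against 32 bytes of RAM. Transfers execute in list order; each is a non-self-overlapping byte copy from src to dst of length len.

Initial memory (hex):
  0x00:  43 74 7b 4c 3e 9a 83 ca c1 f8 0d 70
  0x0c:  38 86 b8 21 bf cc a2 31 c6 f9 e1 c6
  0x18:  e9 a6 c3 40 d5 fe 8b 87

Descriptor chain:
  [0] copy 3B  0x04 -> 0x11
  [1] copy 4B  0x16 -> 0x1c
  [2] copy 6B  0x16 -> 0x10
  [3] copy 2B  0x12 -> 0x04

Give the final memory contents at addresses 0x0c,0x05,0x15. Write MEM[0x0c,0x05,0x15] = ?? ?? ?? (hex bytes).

[0] 0x04->0x11 len=3 : 3e 9a 83
[1] 0x16->0x1c len=4 : e1 c6 e9 a6
[2] 0x16->0x10 len=6 : e1 c6 e9 a6 c3 40
[3] 0x12->0x04 len=2 : e9 a6
query mem[0x0c]=0x38, mem[0x05]=0xa6, mem[0x15]=0x40

MEM[0x0c,0x05,0x15] = 38 a6 40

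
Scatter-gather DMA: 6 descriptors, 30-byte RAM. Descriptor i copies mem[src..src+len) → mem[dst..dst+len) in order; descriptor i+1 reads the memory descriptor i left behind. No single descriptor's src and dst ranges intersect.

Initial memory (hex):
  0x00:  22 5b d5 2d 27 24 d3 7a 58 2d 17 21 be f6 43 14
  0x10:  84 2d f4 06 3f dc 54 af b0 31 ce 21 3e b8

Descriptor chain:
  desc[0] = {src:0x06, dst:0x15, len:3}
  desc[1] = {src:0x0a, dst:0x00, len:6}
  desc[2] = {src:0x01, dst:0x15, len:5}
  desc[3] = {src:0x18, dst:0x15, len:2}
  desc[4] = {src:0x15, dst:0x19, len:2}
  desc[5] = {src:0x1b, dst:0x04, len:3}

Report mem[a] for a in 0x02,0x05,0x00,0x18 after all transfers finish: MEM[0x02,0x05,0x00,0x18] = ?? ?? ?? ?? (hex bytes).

[0] 0x06->0x15 len=3 : d3 7a 58
[1] 0x0a->0x00 len=6 : 17 21 be f6 43 14
[2] 0x01->0x15 len=5 : 21 be f6 43 14
[3] 0x18->0x15 len=2 : 43 14
[4] 0x15->0x19 len=2 : 43 14
[5] 0x1b->0x04 len=3 : 21 3e b8
query mem[0x02]=0xbe, mem[0x05]=0x3e, mem[0x00]=0x17, mem[0x18]=0x43

MEM[0x02,0x05,0x00,0x18] = be 3e 17 43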